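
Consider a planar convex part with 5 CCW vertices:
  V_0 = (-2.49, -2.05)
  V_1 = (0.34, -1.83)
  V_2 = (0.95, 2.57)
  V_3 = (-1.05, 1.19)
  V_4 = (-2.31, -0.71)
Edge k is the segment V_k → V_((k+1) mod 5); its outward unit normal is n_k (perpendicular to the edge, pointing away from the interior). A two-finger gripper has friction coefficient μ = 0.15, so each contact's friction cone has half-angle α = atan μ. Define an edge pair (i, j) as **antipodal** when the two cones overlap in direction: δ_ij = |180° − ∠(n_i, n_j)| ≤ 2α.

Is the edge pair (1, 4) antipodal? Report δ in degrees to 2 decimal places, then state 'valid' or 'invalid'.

α = atan 0.15 = 8.53°;  2α = 17.06°
edge 1: e_1 = (+0.61, +4.40);  n_1 = (+0.9905, -0.1373)
edge 4: e_4 = (-0.18, -1.34);  n_4 = (-0.9911, +0.1331)
∠(n_1, n_4) = 179.76°
δ = |180° − 179.76°| = 0.24°
0.24° ≤ 2α = 17.06°  →  valid

δ = 0.24°, valid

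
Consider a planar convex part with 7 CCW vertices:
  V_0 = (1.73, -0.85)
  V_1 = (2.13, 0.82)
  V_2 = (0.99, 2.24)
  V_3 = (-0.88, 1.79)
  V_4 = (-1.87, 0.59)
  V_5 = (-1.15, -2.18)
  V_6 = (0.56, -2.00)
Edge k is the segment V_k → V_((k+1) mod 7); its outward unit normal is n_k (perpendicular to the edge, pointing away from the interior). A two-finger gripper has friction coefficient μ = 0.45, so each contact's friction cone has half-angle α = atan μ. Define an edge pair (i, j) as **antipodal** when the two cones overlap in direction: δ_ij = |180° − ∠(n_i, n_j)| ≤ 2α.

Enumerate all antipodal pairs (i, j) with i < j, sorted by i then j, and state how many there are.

count = 7; pairs: (0,3), (0,4), (1,4), (2,5), (2,6), (3,5), (3,6)

α = atan 0.45 = 24.23°;  2α = 48.46°
n_0 = (+0.9725, -0.2329)
n_1 = (+0.7798, +0.6260)
n_2 = (-0.2340, +0.9722)
n_3 = (-0.7714, +0.6364)
n_4 = (-0.9678, -0.2516)
n_5 = (+0.1047, -0.9945)
n_6 = (+0.7010, -0.7132)
  (0,1): δ = 127.77°  ·
  (0,2): δ = 63.00°  ·
  (0,3): δ = 26.05°  ✓
  (0,4): δ = 28.04°  ✓
  (0,5): δ = 109.48°  ·
  (0,6): δ = 147.98°  ·
  (1,2): δ = 115.23°  ·
  (1,3): δ = 78.28°  ·
  (1,4): δ = 24.19°  ✓
  (1,5): δ = 57.25°  ·
  (1,6): δ = 95.75°  ·
  (2,3): δ = 143.05°  ·
  (2,4): δ = 88.96°  ·
  (2,5): δ = 7.52°  ✓
  (2,6): δ = 30.98°  ✓
  (3,4): δ = 125.91°  ·
  (3,5): δ = 44.47°  ✓
  (3,6): δ = 5.97°  ✓
  (4,5): δ = 98.56°  ·
  (4,6): δ = 60.06°  ·
  (5,6): δ = 141.50°  ·
antipodal pairs: 7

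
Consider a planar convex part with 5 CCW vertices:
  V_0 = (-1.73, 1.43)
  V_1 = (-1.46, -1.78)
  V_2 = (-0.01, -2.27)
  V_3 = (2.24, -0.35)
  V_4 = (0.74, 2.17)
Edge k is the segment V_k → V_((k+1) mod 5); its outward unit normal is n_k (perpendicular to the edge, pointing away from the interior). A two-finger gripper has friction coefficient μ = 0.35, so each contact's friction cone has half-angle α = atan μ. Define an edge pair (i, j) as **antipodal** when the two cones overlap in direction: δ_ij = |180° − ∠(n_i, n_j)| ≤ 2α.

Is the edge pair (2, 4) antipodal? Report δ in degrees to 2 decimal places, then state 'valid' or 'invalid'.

δ = 23.80°, valid

α = atan 0.35 = 19.29°;  2α = 38.58°
edge 2: e_2 = (+2.25, +1.92);  n_2 = (+0.6491, -0.7607)
edge 4: e_4 = (-2.47, -0.74);  n_4 = (-0.2870, +0.9579)
∠(n_2, n_4) = 156.20°
δ = |180° − 156.20°| = 23.80°
23.80° ≤ 2α = 38.58°  →  valid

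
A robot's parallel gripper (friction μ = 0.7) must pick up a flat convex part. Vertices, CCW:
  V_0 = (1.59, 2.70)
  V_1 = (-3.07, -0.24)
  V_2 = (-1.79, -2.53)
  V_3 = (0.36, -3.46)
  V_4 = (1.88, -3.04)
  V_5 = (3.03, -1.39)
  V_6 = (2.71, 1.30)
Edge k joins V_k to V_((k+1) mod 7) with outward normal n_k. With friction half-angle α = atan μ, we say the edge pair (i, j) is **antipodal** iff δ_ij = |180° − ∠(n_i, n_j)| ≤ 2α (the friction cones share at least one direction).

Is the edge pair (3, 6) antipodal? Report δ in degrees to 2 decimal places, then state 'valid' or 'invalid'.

α = atan 0.7 = 34.99°;  2α = 69.98°
edge 3: e_3 = (+1.52, +0.42);  n_3 = (+0.2663, -0.9639)
edge 6: e_6 = (-1.12, +1.40);  n_6 = (+0.7809, +0.6247)
∠(n_3, n_6) = 113.21°
δ = |180° − 113.21°| = 66.79°
66.79° ≤ 2α = 69.98°  →  valid

δ = 66.79°, valid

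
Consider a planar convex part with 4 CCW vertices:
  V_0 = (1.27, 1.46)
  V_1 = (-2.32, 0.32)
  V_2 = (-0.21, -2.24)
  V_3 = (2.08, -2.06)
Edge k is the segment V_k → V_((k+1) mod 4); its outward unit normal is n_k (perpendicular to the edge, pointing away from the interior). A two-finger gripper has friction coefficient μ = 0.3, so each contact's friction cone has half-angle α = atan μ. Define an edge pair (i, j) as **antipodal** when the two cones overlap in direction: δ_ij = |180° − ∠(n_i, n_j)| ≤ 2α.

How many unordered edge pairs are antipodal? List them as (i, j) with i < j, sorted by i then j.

count = 2; pairs: (0,2), (1,3)

α = atan 0.3 = 16.70°;  2α = 33.40°
n_0 = (-0.3027, +0.9531)
n_1 = (-0.7717, -0.6360)
n_2 = (+0.0784, -0.9969)
n_3 = (+0.9745, +0.2243)
  (0,1): δ = 68.12°  ·
  (0,2): δ = 13.12°  ✓
  (0,3): δ = 85.34°  ·
  (1,2): δ = 125.00°  ·
  (1,3): δ = 26.54°  ✓
  (2,3): δ = 81.54°  ·
antipodal pairs: 2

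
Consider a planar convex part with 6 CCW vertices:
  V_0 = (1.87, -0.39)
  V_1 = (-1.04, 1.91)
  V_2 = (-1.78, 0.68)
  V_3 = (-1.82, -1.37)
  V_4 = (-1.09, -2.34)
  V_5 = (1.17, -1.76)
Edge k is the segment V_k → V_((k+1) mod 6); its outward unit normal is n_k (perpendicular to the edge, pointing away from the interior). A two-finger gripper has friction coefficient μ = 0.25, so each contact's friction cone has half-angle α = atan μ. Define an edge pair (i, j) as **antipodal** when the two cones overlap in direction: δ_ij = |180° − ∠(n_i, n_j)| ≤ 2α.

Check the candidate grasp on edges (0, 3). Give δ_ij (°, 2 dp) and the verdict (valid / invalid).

α = atan 0.25 = 14.04°;  2α = 28.07°
edge 0: e_0 = (-2.91, +2.30);  n_0 = (+0.6201, +0.7845)
edge 3: e_3 = (+0.73, -0.97);  n_3 = (-0.7990, -0.6013)
∠(n_0, n_3) = 165.29°
δ = |180° − 165.29°| = 14.71°
14.71° ≤ 2α = 28.07°  →  valid

δ = 14.71°, valid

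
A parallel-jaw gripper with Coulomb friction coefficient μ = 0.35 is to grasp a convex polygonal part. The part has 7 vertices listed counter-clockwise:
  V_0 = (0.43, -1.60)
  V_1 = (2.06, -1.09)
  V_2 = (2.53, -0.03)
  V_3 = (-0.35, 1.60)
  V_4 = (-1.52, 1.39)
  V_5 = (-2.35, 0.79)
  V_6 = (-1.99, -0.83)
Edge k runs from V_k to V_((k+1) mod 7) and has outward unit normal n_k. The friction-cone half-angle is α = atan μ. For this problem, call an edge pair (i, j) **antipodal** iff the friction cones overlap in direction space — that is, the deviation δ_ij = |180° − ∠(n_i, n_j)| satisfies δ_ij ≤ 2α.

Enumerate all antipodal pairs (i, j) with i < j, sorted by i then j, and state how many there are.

count = 6; pairs: (0,3), (0,4), (1,4), (1,5), (2,6), (3,6)

α = atan 0.35 = 19.29°;  2α = 38.58°
n_0 = (+0.2986, -0.9544)
n_1 = (+0.9142, -0.4053)
n_2 = (+0.4926, +0.8703)
n_3 = (-0.1767, +0.9843)
n_4 = (-0.5858, +0.8104)
n_5 = (-0.9762, -0.2169)
n_6 = (-0.3032, -0.9529)
  (0,1): δ = 131.29°  ·
  (0,2): δ = 46.88°  ·
  (0,3): δ = 7.20°  ✓
  (0,4): δ = 18.49°  ✓
  (0,5): δ = 85.15°  ·
  (0,6): δ = 144.98°  ·
  (1,2): δ = 95.60°  ·
  (1,3): δ = 55.91°  ·
  (1,4): δ = 30.22°  ✓
  (1,5): δ = 36.44°  ✓
  (1,6): δ = 96.26°  ·
  (2,3): δ = 140.32°  ·
  (2,4): δ = 114.63°  ·
  (2,5): δ = 47.96°  ·
  (2,6): δ = 11.86°  ✓
  (3,4): δ = 154.31°  ·
  (3,5): δ = 87.65°  ·
  (3,6): δ = 27.83°  ✓
  (4,5): δ = 113.33°  ·
  (4,6): δ = 53.51°  ·
  (5,6): δ = 120.18°  ·
antipodal pairs: 6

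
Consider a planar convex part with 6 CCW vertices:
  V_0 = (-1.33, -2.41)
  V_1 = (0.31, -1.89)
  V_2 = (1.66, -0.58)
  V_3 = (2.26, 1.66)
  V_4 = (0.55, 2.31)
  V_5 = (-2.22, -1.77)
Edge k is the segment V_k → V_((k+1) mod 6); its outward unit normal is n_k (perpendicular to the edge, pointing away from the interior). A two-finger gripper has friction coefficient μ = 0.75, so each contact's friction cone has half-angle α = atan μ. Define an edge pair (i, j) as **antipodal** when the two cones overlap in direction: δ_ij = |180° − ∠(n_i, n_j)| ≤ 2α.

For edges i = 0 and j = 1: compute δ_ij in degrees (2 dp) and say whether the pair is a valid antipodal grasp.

δ = 153.45°, invalid

α = atan 0.75 = 36.87°;  2α = 73.74°
edge 0: e_0 = (+1.64, +0.52);  n_0 = (+0.3022, -0.9532)
edge 1: e_1 = (+1.35, +1.31);  n_1 = (+0.6964, -0.7177)
∠(n_0, n_1) = 26.55°
δ = |180° − 26.55°| = 153.45°
153.45° > 2α = 73.74°  →  invalid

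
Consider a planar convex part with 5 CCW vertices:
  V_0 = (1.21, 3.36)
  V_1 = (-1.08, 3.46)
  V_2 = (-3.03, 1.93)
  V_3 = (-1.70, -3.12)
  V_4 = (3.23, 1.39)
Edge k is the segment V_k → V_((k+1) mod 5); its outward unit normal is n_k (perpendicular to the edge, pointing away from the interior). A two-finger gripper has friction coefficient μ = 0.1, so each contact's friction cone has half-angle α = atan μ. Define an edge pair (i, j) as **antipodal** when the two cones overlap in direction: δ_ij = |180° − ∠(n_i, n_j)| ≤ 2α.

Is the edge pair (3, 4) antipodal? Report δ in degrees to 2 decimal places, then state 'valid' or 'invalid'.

α = atan 0.1 = 5.71°;  2α = 11.42°
edge 3: e_3 = (+4.93, +4.51);  n_3 = (+0.6750, -0.7378)
edge 4: e_4 = (-2.02, +1.97);  n_4 = (+0.6982, +0.7159)
∠(n_3, n_4) = 93.27°
δ = |180° − 93.27°| = 86.73°
86.73° > 2α = 11.42°  →  invalid

δ = 86.73°, invalid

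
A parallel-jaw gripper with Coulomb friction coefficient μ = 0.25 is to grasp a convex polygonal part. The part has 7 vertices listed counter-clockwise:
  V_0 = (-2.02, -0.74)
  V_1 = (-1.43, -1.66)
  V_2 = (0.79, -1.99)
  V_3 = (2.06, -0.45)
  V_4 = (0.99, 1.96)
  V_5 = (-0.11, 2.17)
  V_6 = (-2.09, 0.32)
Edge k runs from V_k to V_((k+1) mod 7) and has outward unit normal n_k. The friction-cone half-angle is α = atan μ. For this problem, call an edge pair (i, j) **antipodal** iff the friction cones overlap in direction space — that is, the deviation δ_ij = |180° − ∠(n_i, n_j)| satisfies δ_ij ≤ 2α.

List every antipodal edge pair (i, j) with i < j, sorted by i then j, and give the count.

count = 4; pairs: (0,3), (1,4), (2,5), (3,6)

α = atan 0.25 = 14.04°;  2α = 28.07°
n_0 = (-0.8418, -0.5398)
n_1 = (-0.1470, -0.9891)
n_2 = (+0.7715, -0.6362)
n_3 = (+0.9140, +0.4058)
n_4 = (+0.1875, +0.9823)
n_5 = (-0.6827, +0.7307)
n_6 = (-0.9978, -0.0659)
  (0,1): δ = 131.13°  ·
  (0,2): δ = 72.18°  ·
  (0,3): δ = 8.73°  ✓
  (0,4): δ = 46.52°  ·
  (0,5): δ = 100.38°  ·
  (0,6): δ = 151.11°  ·
  (1,2): δ = 121.06°  ·
  (1,3): δ = 57.60°  ·
  (1,4): δ = 2.35°  ✓
  (1,5): δ = 51.51°  ·
  (1,6): δ = 102.23°  ·
  (2,3): δ = 116.55°  ·
  (2,4): δ = 61.30°  ·
  (2,5): δ = 7.43°  ✓
  (2,6): δ = 43.29°  ·
  (3,4): δ = 124.75°  ·
  (3,5): δ = 70.88°  ·
  (3,6): δ = 20.16°  ✓
  (4,5): δ = 126.14°  ·
  (4,6): δ = 75.41°  ·
  (5,6): δ = 129.28°  ·
antipodal pairs: 4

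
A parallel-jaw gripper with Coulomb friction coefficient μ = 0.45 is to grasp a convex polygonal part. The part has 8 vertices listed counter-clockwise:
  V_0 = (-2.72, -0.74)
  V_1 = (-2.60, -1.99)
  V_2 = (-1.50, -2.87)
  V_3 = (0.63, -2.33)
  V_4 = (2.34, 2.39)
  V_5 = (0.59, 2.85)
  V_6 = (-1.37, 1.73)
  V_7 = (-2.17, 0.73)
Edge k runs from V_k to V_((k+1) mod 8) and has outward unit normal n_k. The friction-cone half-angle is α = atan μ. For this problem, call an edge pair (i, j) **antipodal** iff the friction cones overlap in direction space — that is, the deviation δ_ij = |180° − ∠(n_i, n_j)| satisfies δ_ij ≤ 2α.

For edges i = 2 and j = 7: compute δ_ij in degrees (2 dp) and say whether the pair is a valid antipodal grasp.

δ = 55.26°, invalid

α = atan 0.45 = 24.23°;  2α = 48.46°
edge 2: e_2 = (+2.13, +0.54);  n_2 = (+0.2457, -0.9693)
edge 7: e_7 = (-0.55, -1.47);  n_7 = (-0.9366, +0.3504)
∠(n_2, n_7) = 124.74°
δ = |180° − 124.74°| = 55.26°
55.26° > 2α = 48.46°  →  invalid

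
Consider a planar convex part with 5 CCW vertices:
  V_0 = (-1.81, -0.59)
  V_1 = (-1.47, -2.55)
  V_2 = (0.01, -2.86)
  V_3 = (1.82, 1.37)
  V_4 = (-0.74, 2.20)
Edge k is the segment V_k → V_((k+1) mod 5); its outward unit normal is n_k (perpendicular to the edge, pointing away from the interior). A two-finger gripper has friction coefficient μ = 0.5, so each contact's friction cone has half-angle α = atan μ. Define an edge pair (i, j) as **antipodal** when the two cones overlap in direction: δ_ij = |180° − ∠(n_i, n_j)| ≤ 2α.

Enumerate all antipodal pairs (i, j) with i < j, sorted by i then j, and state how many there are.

count = 3; pairs: (0,2), (1,3), (2,4)

α = atan 0.5 = 26.57°;  2α = 53.13°
n_0 = (-0.9853, -0.1709)
n_1 = (-0.2050, -0.9788)
n_2 = (+0.9194, -0.3934)
n_3 = (+0.3084, +0.9513)
n_4 = (-0.9337, +0.3581)
  (0,1): δ = 111.67°  ·
  (0,2): δ = 33.01°  ✓
  (0,3): δ = 62.20°  ·
  (0,4): δ = 149.18°  ·
  (1,2): δ = 101.34°  ·
  (1,3): δ = 6.13°  ✓
  (1,4): δ = 80.85°  ·
  (2,3): δ = 84.80°  ·
  (2,4): δ = 2.18°  ✓
  (3,4): δ = 93.02°  ·
antipodal pairs: 3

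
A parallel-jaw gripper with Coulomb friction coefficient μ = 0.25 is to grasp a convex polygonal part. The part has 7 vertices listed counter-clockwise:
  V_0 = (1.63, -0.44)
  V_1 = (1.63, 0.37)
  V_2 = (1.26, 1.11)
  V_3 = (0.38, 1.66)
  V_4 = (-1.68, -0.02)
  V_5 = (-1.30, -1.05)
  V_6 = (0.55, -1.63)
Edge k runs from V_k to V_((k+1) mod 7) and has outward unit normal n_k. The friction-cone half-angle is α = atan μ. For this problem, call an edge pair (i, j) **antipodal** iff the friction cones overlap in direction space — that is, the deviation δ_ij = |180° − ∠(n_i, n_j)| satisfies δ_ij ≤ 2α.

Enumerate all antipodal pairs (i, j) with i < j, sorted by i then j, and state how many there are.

count = 4; pairs: (0,4), (1,4), (2,5), (3,6)

α = atan 0.25 = 14.04°;  2α = 28.07°
n_0 = (+1.0000, -0.0000)
n_1 = (+0.8944, +0.4472)
n_2 = (+0.5300, +0.8480)
n_3 = (-0.6320, +0.7750)
n_4 = (-0.9382, -0.3461)
n_5 = (-0.2992, -0.9542)
n_6 = (+0.7405, -0.6721)
  (0,1): δ = 153.43°  ·
  (0,2): δ = 122.01°  ·
  (0,3): δ = 50.80°  ·
  (0,4): δ = 20.25°  ✓
  (0,5): δ = 72.59°  ·
  (0,6): δ = 137.77°  ·
  (1,2): δ = 148.57°  ·
  (1,3): δ = 77.37°  ·
  (1,4): δ = 6.31°  ✓
  (1,5): δ = 46.03°  ·
  (1,6): δ = 111.21°  ·
  (2,3): δ = 108.80°  ·
  (2,4): δ = 37.74°  ·
  (2,5): δ = 14.60°  ✓
  (2,6): δ = 79.78°  ·
  (3,4): δ = 108.95°  ·
  (3,5): δ = 56.61°  ·
  (3,6): δ = 8.58°  ✓
  (4,5): δ = 127.66°  ·
  (4,6): δ = 62.48°  ·
  (5,6): δ = 114.82°  ·
antipodal pairs: 4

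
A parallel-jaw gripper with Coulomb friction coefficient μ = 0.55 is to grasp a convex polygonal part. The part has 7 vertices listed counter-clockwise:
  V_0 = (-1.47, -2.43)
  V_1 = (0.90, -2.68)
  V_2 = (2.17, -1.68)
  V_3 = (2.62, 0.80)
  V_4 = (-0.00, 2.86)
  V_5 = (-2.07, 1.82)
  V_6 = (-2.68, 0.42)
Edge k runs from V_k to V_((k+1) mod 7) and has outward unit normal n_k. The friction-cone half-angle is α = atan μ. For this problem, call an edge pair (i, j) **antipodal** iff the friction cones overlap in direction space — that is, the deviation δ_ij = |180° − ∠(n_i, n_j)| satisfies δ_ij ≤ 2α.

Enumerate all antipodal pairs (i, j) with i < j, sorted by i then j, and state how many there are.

count = 8; pairs: (0,3), (0,4), (1,4), (1,5), (2,4), (2,5), (2,6), (3,6)

α = atan 0.55 = 28.81°;  2α = 57.62°
n_0 = (-0.1049, -0.9945)
n_1 = (+0.6186, -0.7857)
n_2 = (+0.9839, -0.1785)
n_3 = (+0.6181, +0.7861)
n_4 = (-0.4489, +0.8936)
n_5 = (-0.9168, +0.3994)
n_6 = (-0.9205, -0.3908)
  (0,1): δ = 135.76°  ·
  (0,2): δ = 94.26°  ·
  (0,3): δ = 32.15°  ✓
  (0,4): δ = 32.70°  ✓
  (0,5): δ = 72.48°  ·
  (0,6): δ = 119.03°  ·
  (1,2): δ = 138.50°  ·
  (1,3): δ = 76.39°  ·
  (1,4): δ = 11.54°  ✓
  (1,5): δ = 28.24°  ✓
  (1,6): δ = 74.79°  ·
  (2,3): δ = 117.89°  ·
  (2,4): δ = 53.04°  ✓
  (2,5): δ = 13.26°  ✓
  (2,6): δ = 33.29°  ✓
  (3,4): δ = 115.15°  ·
  (3,5): δ = 75.37°  ·
  (3,6): δ = 28.82°  ✓
  (4,5): δ = 140.22°  ·
  (4,6): δ = 93.67°  ·
  (5,6): δ = 133.45°  ·
antipodal pairs: 8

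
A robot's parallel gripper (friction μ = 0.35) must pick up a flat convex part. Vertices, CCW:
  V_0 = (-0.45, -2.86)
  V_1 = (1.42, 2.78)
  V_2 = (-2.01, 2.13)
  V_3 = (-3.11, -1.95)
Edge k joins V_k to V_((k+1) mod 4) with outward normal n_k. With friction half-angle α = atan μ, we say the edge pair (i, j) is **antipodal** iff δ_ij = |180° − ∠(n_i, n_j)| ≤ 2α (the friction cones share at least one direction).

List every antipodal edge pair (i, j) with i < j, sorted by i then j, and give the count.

α = atan 0.35 = 19.29°;  2α = 38.58°
n_0 = (+0.9492, -0.3147)
n_1 = (-0.1862, +0.9825)
n_2 = (-0.9655, +0.2603)
n_3 = (-0.3237, -0.9462)
  (0,1): δ = 60.93°  ·
  (0,2): δ = 3.25°  ✓
  (0,3): δ = 89.46°  ·
  (1,2): δ = 115.82°  ·
  (1,3): δ = 29.62°  ✓
  (2,3): δ = 93.80°  ·
antipodal pairs: 2

count = 2; pairs: (0,2), (1,3)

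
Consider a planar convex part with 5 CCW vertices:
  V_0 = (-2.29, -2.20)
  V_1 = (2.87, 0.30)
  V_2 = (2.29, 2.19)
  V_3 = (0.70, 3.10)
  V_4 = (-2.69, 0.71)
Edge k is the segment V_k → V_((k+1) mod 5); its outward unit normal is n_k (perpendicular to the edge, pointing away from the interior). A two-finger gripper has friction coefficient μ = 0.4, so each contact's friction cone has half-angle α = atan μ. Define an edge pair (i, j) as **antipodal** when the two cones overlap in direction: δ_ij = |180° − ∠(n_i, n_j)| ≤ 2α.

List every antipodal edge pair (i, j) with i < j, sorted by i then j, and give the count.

count = 2; pairs: (0,3), (1,4)

α = atan 0.4 = 21.80°;  2α = 43.60°
n_0 = (+0.4360, -0.8999)
n_1 = (+0.9560, +0.2934)
n_2 = (+0.4967, +0.8679)
n_3 = (-0.5762, +0.8173)
n_4 = (-0.9907, -0.1362)
  (0,1): δ = 98.79°  ·
  (0,2): δ = 55.63°  ·
  (0,3): δ = 9.33°  ✓
  (0,4): δ = 71.98°  ·
  (1,2): δ = 136.84°  ·
  (1,3): δ = 71.88°  ·
  (1,4): δ = 9.23°  ✓
  (2,3): δ = 115.03°  ·
  (2,4): δ = 52.39°  ·
  (3,4): δ = 117.36°  ·
antipodal pairs: 2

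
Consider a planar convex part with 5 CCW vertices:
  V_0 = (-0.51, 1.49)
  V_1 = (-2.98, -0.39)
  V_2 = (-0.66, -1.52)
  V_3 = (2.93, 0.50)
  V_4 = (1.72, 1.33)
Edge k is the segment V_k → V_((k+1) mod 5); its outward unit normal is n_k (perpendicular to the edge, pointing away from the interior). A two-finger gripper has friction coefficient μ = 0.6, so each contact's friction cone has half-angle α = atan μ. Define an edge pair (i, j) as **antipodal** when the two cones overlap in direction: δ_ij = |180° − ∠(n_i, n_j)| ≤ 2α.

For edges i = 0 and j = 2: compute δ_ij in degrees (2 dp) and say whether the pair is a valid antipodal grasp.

α = atan 0.6 = 30.96°;  2α = 61.93°
edge 0: e_0 = (-2.47, -1.88);  n_0 = (-0.6057, +0.7957)
edge 2: e_2 = (+3.59, +2.02);  n_2 = (+0.4904, -0.8715)
∠(n_0, n_2) = 172.09°
δ = |180° − 172.09°| = 7.91°
7.91° ≤ 2α = 61.93°  →  valid

δ = 7.91°, valid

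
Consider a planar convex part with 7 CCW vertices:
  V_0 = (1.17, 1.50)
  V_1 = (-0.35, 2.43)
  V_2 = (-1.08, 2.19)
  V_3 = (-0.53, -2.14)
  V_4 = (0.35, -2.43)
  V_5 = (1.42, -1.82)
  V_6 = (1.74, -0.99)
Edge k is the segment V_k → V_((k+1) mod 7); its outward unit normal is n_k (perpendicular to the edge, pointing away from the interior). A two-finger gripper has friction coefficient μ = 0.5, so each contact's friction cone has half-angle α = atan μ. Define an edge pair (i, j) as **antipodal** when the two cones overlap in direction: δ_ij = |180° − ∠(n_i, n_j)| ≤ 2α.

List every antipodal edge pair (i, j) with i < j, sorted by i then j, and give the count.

α = atan 0.5 = 26.57°;  2α = 53.13°
n_0 = (+0.5219, +0.8530)
n_1 = (-0.3123, +0.9500)
n_2 = (-0.9920, -0.1260)
n_3 = (-0.3130, -0.9498)
n_4 = (+0.4953, -0.8687)
n_5 = (+0.9331, -0.3597)
n_6 = (+0.9748, +0.2231)
  (0,1): δ = 130.34°  ·
  (0,2): δ = 51.30°  ✓
  (0,3): δ = 13.22°  ✓
  (0,4): δ = 61.15°  ·
  (0,5): δ = 100.38°  ·
  (0,6): δ = 134.35°  ·
  (1,2): δ = 100.96°  ·
  (1,3): δ = 36.44°  ✓
  (1,4): δ = 11.49°  ✓
  (1,5): δ = 50.72°  ✓
  (1,6): δ = 84.69°  ·
  (2,3): δ = 115.48°  ·
  (2,4): δ = 67.55°  ·
  (2,5): δ = 28.32°  ✓
  (2,6): δ = 5.65°  ✓
  (3,4): δ = 132.07°  ·
  (3,5): δ = 92.84°  ·
  (3,6): δ = 58.87°  ·
  (4,5): δ = 140.77°  ·
  (4,6): δ = 106.79°  ·
  (5,6): δ = 146.02°  ·
antipodal pairs: 7

count = 7; pairs: (0,2), (0,3), (1,3), (1,4), (1,5), (2,5), (2,6)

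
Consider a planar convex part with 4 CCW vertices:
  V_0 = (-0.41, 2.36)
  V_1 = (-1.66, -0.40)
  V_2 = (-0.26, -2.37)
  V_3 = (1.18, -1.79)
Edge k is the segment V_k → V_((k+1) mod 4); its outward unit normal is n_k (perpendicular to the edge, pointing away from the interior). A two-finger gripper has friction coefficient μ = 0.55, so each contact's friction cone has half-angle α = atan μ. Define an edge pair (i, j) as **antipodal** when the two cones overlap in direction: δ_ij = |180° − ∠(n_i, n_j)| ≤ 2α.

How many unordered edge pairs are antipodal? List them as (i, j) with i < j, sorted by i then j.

count = 3; pairs: (0,2), (0,3), (1,3)

α = atan 0.55 = 28.81°;  2α = 57.62°
n_0 = (-0.9109, +0.4126)
n_1 = (-0.8151, -0.5793)
n_2 = (+0.3736, -0.9276)
n_3 = (+0.9338, +0.3578)
  (0,1): δ = 120.23°  ·
  (0,2): δ = 43.70°  ✓
  (0,3): δ = 45.33°  ✓
  (1,2): δ = 103.46°  ·
  (1,3): δ = 14.44°  ✓
  (2,3): δ = 90.98°  ·
antipodal pairs: 3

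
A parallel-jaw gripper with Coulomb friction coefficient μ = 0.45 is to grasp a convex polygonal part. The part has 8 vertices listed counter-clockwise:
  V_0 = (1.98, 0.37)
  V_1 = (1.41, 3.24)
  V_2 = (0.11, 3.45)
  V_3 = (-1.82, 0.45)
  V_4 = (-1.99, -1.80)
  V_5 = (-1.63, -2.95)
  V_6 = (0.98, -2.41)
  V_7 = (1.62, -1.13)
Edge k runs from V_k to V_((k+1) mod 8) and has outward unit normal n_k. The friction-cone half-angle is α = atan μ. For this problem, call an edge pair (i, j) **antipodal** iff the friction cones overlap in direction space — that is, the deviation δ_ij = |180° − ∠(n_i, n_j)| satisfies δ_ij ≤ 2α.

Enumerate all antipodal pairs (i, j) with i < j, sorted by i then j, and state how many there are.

count = 11; pairs: (0,2), (0,3), (0,4), (1,5), (2,5), (2,6), (2,7), (3,6), (3,7), (4,6), (4,7)

α = atan 0.45 = 24.23°;  2α = 48.46°
n_0 = (+0.9808, +0.1948)
n_1 = (+0.1595, +0.9872)
n_2 = (-0.8410, +0.5410)
n_3 = (-0.9972, +0.0753)
n_4 = (-0.9543, -0.2987)
n_5 = (+0.2026, -0.9793)
n_6 = (+0.8944, -0.4472)
n_7 = (+0.9724, -0.2334)
  (0,1): δ = 110.41°  ·
  (0,2): δ = 43.99°  ✓
  (0,3): δ = 15.55°  ✓
  (0,4): δ = 6.15°  ✓
  (0,5): δ = 90.46°  ·
  (0,6): δ = 142.20°  ·
  (0,7): δ = 155.27°  ·
  (1,2): δ = 113.58°  ·
  (1,3): δ = 85.14°  ·
  (1,4): δ = 63.44°  ·
  (1,5): δ = 20.87°  ✓
  (1,6): δ = 72.61°  ·
  (1,7): δ = 85.68°  ·
  (2,3): δ = 151.57°  ·
  (2,4): δ = 129.86°  ·
  (2,5): δ = 45.56°  ✓
  (2,6): δ = 6.19°  ✓
  (2,7): δ = 19.26°  ✓
  (3,4): δ = 158.30°  ·
  (3,5): δ = 73.99°  ·
  (3,6): δ = 22.24°  ✓
  (3,7): δ = 9.17°  ✓
  (4,5): δ = 95.69°  ·
  (4,6): δ = 43.95°  ✓
  (4,7): δ = 30.88°  ✓
  (5,6): δ = 128.25°  ·
  (5,7): δ = 115.19°  ·
  (6,7): δ = 166.93°  ·
antipodal pairs: 11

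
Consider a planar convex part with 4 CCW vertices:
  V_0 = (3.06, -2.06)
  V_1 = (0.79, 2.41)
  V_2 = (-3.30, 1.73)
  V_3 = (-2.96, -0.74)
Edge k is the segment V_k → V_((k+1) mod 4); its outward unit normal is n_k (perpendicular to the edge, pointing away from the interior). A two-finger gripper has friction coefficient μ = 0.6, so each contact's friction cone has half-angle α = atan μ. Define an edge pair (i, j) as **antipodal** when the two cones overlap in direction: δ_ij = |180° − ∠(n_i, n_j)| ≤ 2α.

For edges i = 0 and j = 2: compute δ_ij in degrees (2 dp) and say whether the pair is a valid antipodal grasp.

δ = 19.09°, valid

α = atan 0.6 = 30.96°;  2α = 61.93°
edge 0: e_0 = (-2.27, +4.47);  n_0 = (+0.8916, +0.4528)
edge 2: e_2 = (+0.34, -2.47);  n_2 = (-0.9907, -0.1364)
∠(n_0, n_2) = 160.91°
δ = |180° − 160.91°| = 19.09°
19.09° ≤ 2α = 61.93°  →  valid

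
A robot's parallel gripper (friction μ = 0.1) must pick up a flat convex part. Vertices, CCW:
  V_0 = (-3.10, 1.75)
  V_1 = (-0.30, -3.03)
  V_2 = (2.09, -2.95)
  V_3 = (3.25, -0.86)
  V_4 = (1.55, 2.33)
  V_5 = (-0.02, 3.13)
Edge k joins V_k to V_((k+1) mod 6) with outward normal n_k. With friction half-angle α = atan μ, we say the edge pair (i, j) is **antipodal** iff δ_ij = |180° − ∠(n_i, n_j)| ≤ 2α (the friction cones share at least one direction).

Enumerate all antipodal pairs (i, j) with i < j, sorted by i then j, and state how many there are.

count = 1; pairs: (0,3)

α = atan 0.1 = 5.71°;  2α = 11.42°
n_0 = (-0.8629, -0.5054)
n_1 = (+0.0335, -0.9994)
n_2 = (+0.8744, -0.4853)
n_3 = (+0.8825, +0.4703)
n_4 = (+0.4540, +0.8910)
n_5 = (-0.4089, +0.9126)
  (0,1): δ = 118.44°  ·
  (0,2): δ = 59.39°  ·
  (0,3): δ = 2.31°  ✓
  (0,4): δ = 32.64°  ·
  (0,5): δ = 83.77°  ·
  (1,2): δ = 120.95°  ·
  (1,3): δ = 63.86°  ·
  (1,4): δ = 28.92°  ·
  (1,5): δ = 22.22°  ·
  (2,3): δ = 122.91°  ·
  (2,4): δ = 87.97°  ·
  (2,5): δ = 36.83°  ·
  (3,4): δ = 145.06°  ·
  (3,5): δ = 93.92°  ·
  (4,5): δ = 128.86°  ·
antipodal pairs: 1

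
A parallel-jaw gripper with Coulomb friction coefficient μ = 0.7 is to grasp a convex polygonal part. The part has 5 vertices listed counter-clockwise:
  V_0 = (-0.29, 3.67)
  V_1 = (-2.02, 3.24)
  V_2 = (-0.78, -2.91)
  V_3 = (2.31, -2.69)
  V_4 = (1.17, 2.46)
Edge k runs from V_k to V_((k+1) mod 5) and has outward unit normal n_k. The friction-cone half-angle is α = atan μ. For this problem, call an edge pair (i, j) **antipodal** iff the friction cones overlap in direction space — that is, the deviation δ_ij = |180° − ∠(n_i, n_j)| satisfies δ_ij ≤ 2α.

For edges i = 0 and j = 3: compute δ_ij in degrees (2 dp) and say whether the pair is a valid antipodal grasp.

α = atan 0.7 = 34.99°;  2α = 69.98°
edge 0: e_0 = (-1.73, -0.43);  n_0 = (-0.2412, +0.9705)
edge 3: e_3 = (-1.14, +5.15);  n_3 = (+0.9764, +0.2161)
∠(n_0, n_3) = 91.48°
δ = |180° − 91.48°| = 88.52°
88.52° > 2α = 69.98°  →  invalid

δ = 88.52°, invalid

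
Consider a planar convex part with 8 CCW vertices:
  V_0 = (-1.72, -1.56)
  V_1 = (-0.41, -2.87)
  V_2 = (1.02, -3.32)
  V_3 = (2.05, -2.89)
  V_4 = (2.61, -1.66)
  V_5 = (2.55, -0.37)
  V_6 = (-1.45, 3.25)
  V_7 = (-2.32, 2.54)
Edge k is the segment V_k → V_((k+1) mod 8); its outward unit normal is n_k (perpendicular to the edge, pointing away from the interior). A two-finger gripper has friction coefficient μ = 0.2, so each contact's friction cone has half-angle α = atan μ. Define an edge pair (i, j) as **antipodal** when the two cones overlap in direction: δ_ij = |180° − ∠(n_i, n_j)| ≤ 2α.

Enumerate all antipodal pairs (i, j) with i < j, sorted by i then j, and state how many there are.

count = 3; pairs: (0,5), (2,6), (4,7)

α = atan 0.2 = 11.31°;  2α = 22.62°
n_0 = (-0.7071, -0.7071)
n_1 = (-0.3002, -0.9539)
n_2 = (+0.3853, -0.9228)
n_3 = (+0.9101, -0.4144)
n_4 = (+0.9989, +0.0465)
n_5 = (+0.6710, +0.7414)
n_6 = (-0.6323, +0.7748)
n_7 = (-0.9895, -0.1448)
  (0,1): δ = 152.47°  ·
  (0,2): δ = 112.34°  ·
  (0,3): δ = 69.48°  ·
  (0,4): δ = 42.34°  ·
  (0,5): δ = 2.85°  ✓
  (0,6): δ = 84.22°  ·
  (0,7): δ = 143.33°  ·
  (1,2): δ = 139.87°  ·
  (1,3): δ = 97.01°  ·
  (1,4): δ = 69.87°  ·
  (1,5): δ = 24.68°  ·
  (1,6): δ = 56.69°  ·
  (1,7): δ = 115.79°  ·
  (2,3): δ = 137.14°  ·
  (2,4): δ = 110.00°  ·
  (2,5): δ = 64.80°  ·
  (2,6): δ = 16.56°  ✓
  (2,7): δ = 75.67°  ·
  (3,4): δ = 152.86°  ·
  (3,5): δ = 107.67°  ·
  (3,6): δ = 26.30°  ·
  (3,7): δ = 32.80°  ·
  (4,5): δ = 134.81°  ·
  (4,6): δ = 53.45°  ·
  (4,7): δ = 5.66°  ✓
  (5,6): δ = 98.64°  ·
  (5,7): δ = 39.53°  ·
  (6,7): δ = 120.89°  ·
antipodal pairs: 3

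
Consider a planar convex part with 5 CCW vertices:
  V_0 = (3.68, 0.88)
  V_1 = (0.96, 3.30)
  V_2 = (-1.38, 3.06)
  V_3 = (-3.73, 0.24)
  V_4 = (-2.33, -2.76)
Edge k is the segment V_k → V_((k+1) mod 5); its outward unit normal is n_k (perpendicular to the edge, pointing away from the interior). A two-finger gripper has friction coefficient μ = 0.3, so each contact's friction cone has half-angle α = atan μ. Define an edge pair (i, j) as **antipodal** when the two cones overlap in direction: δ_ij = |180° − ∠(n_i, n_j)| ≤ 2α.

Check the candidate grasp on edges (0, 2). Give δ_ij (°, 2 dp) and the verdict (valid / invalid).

α = atan 0.3 = 16.70°;  2α = 33.40°
edge 0: e_0 = (-2.72, +2.42);  n_0 = (+0.6647, +0.7471)
edge 2: e_2 = (-2.35, -2.82);  n_2 = (-0.7682, +0.6402)
∠(n_0, n_2) = 91.85°
δ = |180° − 91.85°| = 88.15°
88.15° > 2α = 33.40°  →  invalid

δ = 88.15°, invalid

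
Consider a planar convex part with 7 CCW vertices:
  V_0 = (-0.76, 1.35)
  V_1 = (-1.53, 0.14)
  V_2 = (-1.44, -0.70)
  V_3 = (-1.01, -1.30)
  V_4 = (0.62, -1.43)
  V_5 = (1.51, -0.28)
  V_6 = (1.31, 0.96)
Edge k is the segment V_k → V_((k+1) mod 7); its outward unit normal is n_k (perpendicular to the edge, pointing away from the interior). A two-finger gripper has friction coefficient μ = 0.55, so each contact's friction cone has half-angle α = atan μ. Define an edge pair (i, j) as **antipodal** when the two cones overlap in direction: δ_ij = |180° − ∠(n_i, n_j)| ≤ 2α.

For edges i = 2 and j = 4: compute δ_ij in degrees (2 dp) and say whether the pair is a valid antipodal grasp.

α = atan 0.55 = 28.81°;  2α = 57.62°
edge 2: e_2 = (+0.43, -0.60);  n_2 = (-0.8128, -0.5825)
edge 4: e_4 = (+0.89, +1.15);  n_4 = (+0.7908, -0.6120)
∠(n_2, n_4) = 106.64°
δ = |180° − 106.64°| = 73.36°
73.36° > 2α = 57.62°  →  invalid

δ = 73.36°, invalid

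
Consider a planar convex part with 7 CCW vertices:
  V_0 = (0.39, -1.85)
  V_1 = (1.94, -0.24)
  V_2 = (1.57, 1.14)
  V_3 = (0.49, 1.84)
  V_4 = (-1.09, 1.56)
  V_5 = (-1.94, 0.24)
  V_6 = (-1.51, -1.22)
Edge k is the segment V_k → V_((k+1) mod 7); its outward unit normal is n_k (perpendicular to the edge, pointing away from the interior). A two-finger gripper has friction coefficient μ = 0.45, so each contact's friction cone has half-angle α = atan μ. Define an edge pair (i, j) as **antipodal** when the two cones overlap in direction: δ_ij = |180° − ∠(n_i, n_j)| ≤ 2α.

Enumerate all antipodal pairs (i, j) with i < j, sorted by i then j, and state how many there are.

α = atan 0.45 = 24.23°;  2α = 48.46°
n_0 = (+0.7204, -0.6936)
n_1 = (+0.9659, +0.2590)
n_2 = (+0.5439, +0.8392)
n_3 = (-0.1745, +0.9847)
n_4 = (-0.8408, +0.5414)
n_5 = (-0.9593, -0.2825)
n_6 = (-0.3147, -0.9492)
  (0,1): δ = 121.08°  ·
  (0,2): δ = 79.04°  ·
  (0,3): δ = 36.04°  ✓
  (0,4): δ = 11.13°  ✓
  (0,5): δ = 60.32°  ·
  (0,6): δ = 115.57°  ·
  (1,2): δ = 137.96°  ·
  (1,3): δ = 94.96°  ·
  (1,4): δ = 47.79°  ✓
  (1,5): δ = 1.40°  ✓
  (1,6): δ = 56.65°  ·
  (2,3): δ = 137.00°  ·
  (2,4): δ = 89.83°  ·
  (2,5): δ = 40.64°  ✓
  (2,6): δ = 14.60°  ✓
  (3,4): δ = 132.83°  ·
  (3,5): δ = 83.64°  ·
  (3,6): δ = 28.39°  ✓
  (4,5): δ = 130.81°  ·
  (4,6): δ = 75.57°  ·
  (5,6): δ = 124.76°  ·
antipodal pairs: 7

count = 7; pairs: (0,3), (0,4), (1,4), (1,5), (2,5), (2,6), (3,6)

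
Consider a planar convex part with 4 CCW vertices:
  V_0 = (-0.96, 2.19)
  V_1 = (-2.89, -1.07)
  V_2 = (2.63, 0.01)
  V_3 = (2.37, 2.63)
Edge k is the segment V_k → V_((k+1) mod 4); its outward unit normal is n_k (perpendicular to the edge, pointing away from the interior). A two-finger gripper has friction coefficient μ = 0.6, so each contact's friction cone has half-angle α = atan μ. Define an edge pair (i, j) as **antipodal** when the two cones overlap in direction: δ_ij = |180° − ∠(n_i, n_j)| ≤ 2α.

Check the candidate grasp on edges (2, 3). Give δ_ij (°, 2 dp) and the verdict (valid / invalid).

α = atan 0.6 = 30.96°;  2α = 61.93°
edge 2: e_2 = (-0.26, +2.62);  n_2 = (+0.9951, +0.0988)
edge 3: e_3 = (-3.33, -0.44);  n_3 = (-0.1310, +0.9914)
∠(n_2, n_3) = 91.86°
δ = |180° − 91.86°| = 88.14°
88.14° > 2α = 61.93°  →  invalid

δ = 88.14°, invalid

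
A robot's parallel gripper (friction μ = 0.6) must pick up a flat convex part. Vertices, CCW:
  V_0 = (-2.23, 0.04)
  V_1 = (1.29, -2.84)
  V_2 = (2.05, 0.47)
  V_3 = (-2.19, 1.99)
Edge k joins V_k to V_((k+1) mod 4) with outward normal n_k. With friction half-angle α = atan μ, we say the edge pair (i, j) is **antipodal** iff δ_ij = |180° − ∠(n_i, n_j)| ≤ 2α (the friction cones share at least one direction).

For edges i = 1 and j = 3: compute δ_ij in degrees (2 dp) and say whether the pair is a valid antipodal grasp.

δ = 11.76°, valid

α = atan 0.6 = 30.96°;  2α = 61.93°
edge 1: e_1 = (+0.76, +3.31);  n_1 = (+0.9746, -0.2238)
edge 3: e_3 = (-0.04, -1.95);  n_3 = (-0.9998, +0.0205)
∠(n_1, n_3) = 168.24°
δ = |180° − 168.24°| = 11.76°
11.76° ≤ 2α = 61.93°  →  valid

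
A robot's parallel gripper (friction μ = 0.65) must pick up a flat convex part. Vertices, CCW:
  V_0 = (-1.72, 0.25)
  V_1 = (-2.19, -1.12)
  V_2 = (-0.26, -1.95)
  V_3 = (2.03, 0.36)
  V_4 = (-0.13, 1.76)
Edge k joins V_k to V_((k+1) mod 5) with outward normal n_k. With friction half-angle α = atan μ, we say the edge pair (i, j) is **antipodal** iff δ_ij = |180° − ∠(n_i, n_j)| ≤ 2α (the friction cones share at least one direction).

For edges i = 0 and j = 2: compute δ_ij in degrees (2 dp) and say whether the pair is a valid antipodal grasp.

α = atan 0.65 = 33.02°;  2α = 66.05°
edge 0: e_0 = (-0.47, -1.37);  n_0 = (-0.9459, +0.3245)
edge 2: e_2 = (+2.29, +2.31);  n_2 = (+0.7102, -0.7040)
∠(n_0, n_2) = 154.18°
δ = |180° − 154.18°| = 25.82°
25.82° ≤ 2α = 66.05°  →  valid

δ = 25.82°, valid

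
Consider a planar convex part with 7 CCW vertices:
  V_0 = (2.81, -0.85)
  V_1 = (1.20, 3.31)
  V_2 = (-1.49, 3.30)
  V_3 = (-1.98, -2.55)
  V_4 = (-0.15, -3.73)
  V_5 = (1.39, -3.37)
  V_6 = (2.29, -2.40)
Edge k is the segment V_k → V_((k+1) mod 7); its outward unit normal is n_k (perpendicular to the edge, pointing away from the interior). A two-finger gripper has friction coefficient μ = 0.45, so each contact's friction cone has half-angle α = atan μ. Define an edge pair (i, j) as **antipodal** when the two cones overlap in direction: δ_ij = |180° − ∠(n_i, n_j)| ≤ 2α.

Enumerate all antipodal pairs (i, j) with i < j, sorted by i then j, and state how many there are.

α = atan 0.45 = 24.23°;  2α = 48.46°
n_0 = (+0.9326, +0.3609)
n_1 = (-0.0037, +1.0000)
n_2 = (-0.9965, +0.0835)
n_3 = (-0.5419, -0.8404)
n_4 = (+0.2276, -0.9737)
n_5 = (+0.7331, -0.6802)
n_6 = (+0.9481, -0.3181)
  (0,1): δ = 110.94°  ·
  (0,2): δ = 25.95°  ✓
  (0,3): δ = 36.03°  ✓
  (0,4): δ = 82.00°  ·
  (0,5): δ = 115.99°  ·
  (0,6): δ = 140.30°  ·
  (1,2): δ = 95.00°  ·
  (1,3): δ = 33.03°  ✓
  (1,4): δ = 12.94°  ✓
  (1,5): δ = 46.93°  ✓
  (1,6): δ = 71.24°  ·
  (2,3): δ = 118.03°  ·
  (2,4): δ = 72.05°  ·
  (2,5): δ = 38.07°  ✓
  (2,6): δ = 13.76°  ✓
  (3,4): δ = 134.03°  ·
  (3,5): δ = 100.04°  ·
  (3,6): δ = 75.73°  ·
  (4,5): δ = 146.01°  ·
  (4,6): δ = 121.70°  ·
  (5,6): δ = 155.69°  ·
antipodal pairs: 7

count = 7; pairs: (0,2), (0,3), (1,3), (1,4), (1,5), (2,5), (2,6)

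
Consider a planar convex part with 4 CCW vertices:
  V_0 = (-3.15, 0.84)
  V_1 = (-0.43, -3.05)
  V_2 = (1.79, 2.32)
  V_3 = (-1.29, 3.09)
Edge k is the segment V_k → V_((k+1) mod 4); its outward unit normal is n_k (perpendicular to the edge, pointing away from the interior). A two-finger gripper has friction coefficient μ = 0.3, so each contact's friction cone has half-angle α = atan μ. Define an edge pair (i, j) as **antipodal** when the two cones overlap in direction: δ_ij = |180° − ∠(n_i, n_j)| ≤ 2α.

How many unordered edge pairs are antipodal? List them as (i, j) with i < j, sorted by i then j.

count = 1; pairs: (1,3)

α = atan 0.3 = 16.70°;  2α = 33.40°
n_0 = (-0.8195, -0.5730)
n_1 = (+0.9241, -0.3820)
n_2 = (+0.2425, +0.9701)
n_3 = (-0.7707, +0.6371)
  (0,1): δ = 57.42°  ·
  (0,2): δ = 41.00°  ·
  (0,3): δ = 105.46°  ·
  (1,2): δ = 81.58°  ·
  (1,3): δ = 17.12°  ✓
  (2,3): δ = 115.54°  ·
antipodal pairs: 1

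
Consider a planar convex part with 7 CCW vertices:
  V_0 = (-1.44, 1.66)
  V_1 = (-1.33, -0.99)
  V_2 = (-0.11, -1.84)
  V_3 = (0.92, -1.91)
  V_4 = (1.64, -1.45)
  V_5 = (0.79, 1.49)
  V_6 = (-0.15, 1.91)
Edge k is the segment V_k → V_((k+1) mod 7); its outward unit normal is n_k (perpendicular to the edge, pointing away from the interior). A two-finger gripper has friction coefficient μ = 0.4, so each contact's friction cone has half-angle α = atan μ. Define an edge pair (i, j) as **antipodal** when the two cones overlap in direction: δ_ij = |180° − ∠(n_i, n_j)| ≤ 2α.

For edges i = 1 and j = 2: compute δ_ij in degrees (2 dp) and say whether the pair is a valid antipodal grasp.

α = atan 0.4 = 21.80°;  2α = 43.60°
edge 1: e_1 = (+1.22, -0.85);  n_1 = (-0.5717, -0.8205)
edge 2: e_2 = (+1.03, -0.07);  n_2 = (-0.0678, -0.9977)
∠(n_1, n_2) = 30.98°
δ = |180° − 30.98°| = 149.02°
149.02° > 2α = 43.60°  →  invalid

δ = 149.02°, invalid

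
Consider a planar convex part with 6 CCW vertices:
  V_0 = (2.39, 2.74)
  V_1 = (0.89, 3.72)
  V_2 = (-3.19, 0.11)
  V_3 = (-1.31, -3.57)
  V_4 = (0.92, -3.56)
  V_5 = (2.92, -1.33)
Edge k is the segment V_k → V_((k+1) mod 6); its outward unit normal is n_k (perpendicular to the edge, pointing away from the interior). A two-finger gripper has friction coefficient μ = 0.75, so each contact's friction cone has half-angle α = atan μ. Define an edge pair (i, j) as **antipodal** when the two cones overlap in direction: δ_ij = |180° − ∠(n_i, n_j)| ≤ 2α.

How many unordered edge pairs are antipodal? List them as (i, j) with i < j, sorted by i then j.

count = 7; pairs: (0,2), (0,3), (1,3), (1,4), (1,5), (2,4), (2,5)

α = atan 0.75 = 36.87°;  2α = 73.74°
n_0 = (+0.5469, +0.8372)
n_1 = (-0.6627, +0.7489)
n_2 = (-0.8905, -0.4549)
n_3 = (+0.0045, -1.0000)
n_4 = (+0.7445, -0.6677)
n_5 = (+0.9916, +0.1291)
  (0,1): δ = 105.34°  ·
  (0,2): δ = 29.78°  ✓
  (0,3): δ = 33.41°  ✓
  (0,4): δ = 81.27°  ·
  (0,5): δ = 130.58°  ·
  (1,2): δ = 104.44°  ·
  (1,3): δ = 41.25°  ✓
  (1,4): δ = 6.61°  ✓
  (1,5): δ = 55.92°  ✓
  (2,3): δ = 116.80°  ·
  (2,4): δ = 68.95°  ✓
  (2,5): δ = 19.64°  ✓
  (3,4): δ = 132.14°  ·
  (3,5): δ = 82.84°  ·
  (4,5): δ = 130.69°  ·
antipodal pairs: 7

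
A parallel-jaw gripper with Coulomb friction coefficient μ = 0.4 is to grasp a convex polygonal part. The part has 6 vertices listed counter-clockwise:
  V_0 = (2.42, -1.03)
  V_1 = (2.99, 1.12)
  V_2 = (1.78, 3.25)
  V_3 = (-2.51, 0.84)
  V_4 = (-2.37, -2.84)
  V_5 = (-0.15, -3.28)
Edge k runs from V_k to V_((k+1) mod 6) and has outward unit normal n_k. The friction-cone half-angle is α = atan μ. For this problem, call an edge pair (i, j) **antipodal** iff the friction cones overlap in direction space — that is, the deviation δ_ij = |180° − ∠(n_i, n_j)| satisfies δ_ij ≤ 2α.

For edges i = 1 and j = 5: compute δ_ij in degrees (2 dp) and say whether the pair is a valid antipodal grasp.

δ = 101.60°, invalid

α = atan 0.4 = 21.80°;  2α = 43.60°
edge 1: e_1 = (-1.21, +2.13);  n_1 = (+0.8695, +0.4939)
edge 5: e_5 = (+2.57, +2.25);  n_5 = (+0.6587, -0.7524)
∠(n_1, n_5) = 78.40°
δ = |180° − 78.40°| = 101.60°
101.60° > 2α = 43.60°  →  invalid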